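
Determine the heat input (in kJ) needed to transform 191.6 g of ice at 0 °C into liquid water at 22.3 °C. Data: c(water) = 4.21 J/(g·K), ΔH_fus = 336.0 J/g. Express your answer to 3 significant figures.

q = 82.4 kJ

q1 (melt at 0 °C): 191.6 × 336.0 = 64378 J
q2 (heat water 0.0→22.3 °C): 191.6 × 4.21 × 22.3 = 17988 J
Total: 64378 + 17988 = 82366 J = 82.4 kJ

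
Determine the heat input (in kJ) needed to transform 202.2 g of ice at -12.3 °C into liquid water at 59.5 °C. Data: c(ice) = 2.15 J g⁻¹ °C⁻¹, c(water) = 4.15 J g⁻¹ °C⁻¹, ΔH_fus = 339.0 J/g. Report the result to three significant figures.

q1 (heat ice -12.3→0.0 °C): 202.2 × 2.15 × 12.3 = 5347 J
q2 (melt at 0 °C): 202.2 × 339.0 = 68546 J
q3 (heat water 0.0→59.5 °C): 202.2 × 4.15 × 59.5 = 49928 J
Total: 5347 + 68546 + 49928 = 123821 J = 124 kJ

q = 124 kJ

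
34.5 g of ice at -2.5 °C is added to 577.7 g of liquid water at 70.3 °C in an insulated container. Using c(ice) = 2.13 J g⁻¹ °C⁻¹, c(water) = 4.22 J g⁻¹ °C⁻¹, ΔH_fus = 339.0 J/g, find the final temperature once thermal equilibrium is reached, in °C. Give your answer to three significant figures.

Heat to bring ice to 0 °C and melt it: q₁ = 34.5×2.13×2.5 + 34.5×339.0 = 11879 J
Heat the water can supply cooling to 0 °C: 577.7×4.22×70.3 = 171384 J > q₁, so all ice melts.
Energy balance: 577.7×4.22×(70.3 − T) = 11879 + 34.5×4.22×(T − 0)
2437.894(70.3 − T) = 11879 + 145.59 T
171384 − 11879 = 2583.484 T
T = 159505 / 2583.484 = 61.74 °C

T_f = 61.7 °C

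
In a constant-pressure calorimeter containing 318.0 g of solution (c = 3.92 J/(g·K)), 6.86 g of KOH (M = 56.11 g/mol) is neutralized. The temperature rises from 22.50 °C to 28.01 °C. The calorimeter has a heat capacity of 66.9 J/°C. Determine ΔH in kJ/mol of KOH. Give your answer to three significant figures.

ΔH = -59.2 kJ/mol

|ΔT| = |28.01 − 22.50| = 5.51 °C
|q_surr| = (318.0 × 3.92 + 66.9) × 5.51 = 1313.46 × 5.51 = 7237 J
n(KOH) = 6.86 / 56.11 = 0.1223 mol
Temperature rose, so q_rxn = −|q_surr| = -7.237 kJ
ΔH = q_rxn / n = -59.17 kJ/mol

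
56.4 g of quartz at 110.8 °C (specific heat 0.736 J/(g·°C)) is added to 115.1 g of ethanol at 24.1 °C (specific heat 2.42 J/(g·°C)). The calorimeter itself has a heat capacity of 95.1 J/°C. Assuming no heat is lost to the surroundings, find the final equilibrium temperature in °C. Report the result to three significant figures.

T_f = 32.8 °C

Heat lost by quartz = heat gained by ethanol + calorimeter.
(56.4)(0.736)(110.8 − T) = [(115.1)(2.42) + 95.1](T − 24.1)
41.5104 (110.8 − T) = 373.642 (T − 24.1)
4599.4 − 41.5104 T = 373.642 T − 9004.8
13604.2 = 415.1524 T
T = 32.77 °C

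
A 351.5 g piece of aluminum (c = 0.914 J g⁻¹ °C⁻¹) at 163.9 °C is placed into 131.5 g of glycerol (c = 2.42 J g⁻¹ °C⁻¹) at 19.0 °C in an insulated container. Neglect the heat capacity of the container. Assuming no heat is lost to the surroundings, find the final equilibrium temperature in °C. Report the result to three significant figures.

T_f = 91.8 °C

Heat lost by aluminum = heat gained by glycerol.
(351.5)(0.914)(163.9 − T) = (131.5)(2.42)(T − 19.0)
321.271 (163.9 − T) = 318.23 (T − 19.0)
52656 − 321.271 T = 318.23 T − 6046.4
58702.4 = 639.501 T
T = 91.79 °C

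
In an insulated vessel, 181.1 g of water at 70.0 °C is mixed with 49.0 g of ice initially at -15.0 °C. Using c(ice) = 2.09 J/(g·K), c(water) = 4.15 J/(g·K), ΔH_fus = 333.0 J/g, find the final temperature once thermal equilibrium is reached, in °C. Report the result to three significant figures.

T_f = 36.4 °C

Heat to bring ice to 0 °C and melt it: q₁ = 49.0×2.09×15.0 + 49.0×333.0 = 17853 J
Heat the water can supply cooling to 0 °C: 181.1×4.15×70.0 = 52609.6 J > q₁, so all ice melts.
Energy balance: 181.1×4.15×(70.0 − T) = 17853 + 49.0×4.15×(T − 0)
751.565(70.0 − T) = 17853 + 203.35 T
52609.6 − 17853 = 954.915 T
T = 34756.6 / 954.915 = 36.40 °C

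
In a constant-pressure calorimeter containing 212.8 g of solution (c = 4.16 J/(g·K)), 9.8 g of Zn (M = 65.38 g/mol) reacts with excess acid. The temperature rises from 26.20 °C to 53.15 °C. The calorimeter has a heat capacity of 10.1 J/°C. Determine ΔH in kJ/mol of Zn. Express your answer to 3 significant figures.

ΔH = -161 kJ/mol

|ΔT| = |53.15 − 26.20| = 26.95 °C
|q_surr| = (212.8 × 4.16 + 10.1) × 26.95 = 895.348 × 26.95 = 24130 J
n(Zn) = 9.8 / 65.38 = 0.1499 mol
Temperature rose, so q_rxn = −|q_surr| = -24.13 kJ
ΔH = q_rxn / n = -161.0 kJ/mol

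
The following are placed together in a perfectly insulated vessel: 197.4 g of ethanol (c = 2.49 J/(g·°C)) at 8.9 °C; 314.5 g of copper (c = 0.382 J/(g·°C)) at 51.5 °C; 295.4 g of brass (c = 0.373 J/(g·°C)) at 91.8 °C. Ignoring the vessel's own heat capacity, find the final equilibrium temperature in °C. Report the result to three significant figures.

Σ mᵢcᵢ(T − Tᵢ) = 0  ⇒  T = Σ mᵢcᵢTᵢ / Σ mᵢcᵢ
Σ mᵢcᵢ = 197.4×2.49 + 314.5×0.382 + 295.4×0.373 = 721.8492
Σ mᵢcᵢTᵢ = 491.526×8.9 + 120.139×51.5 + 110.1842×91.8 = 20677
T = 20677 / 721.8492 = 28.64 °C

T_f = 28.6 °C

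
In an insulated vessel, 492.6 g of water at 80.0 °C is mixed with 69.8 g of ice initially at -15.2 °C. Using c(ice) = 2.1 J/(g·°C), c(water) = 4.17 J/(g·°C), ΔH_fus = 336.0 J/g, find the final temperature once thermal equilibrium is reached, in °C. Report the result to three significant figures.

T_f = 59.1 °C

Heat to bring ice to 0 °C and melt it: q₁ = 69.8×2.1×15.2 + 69.8×336.0 = 25681 J
Heat the water can supply cooling to 0 °C: 492.6×4.17×80.0 = 164331 J > q₁, so all ice melts.
Energy balance: 492.6×4.17×(80.0 − T) = 25681 + 69.8×4.17×(T − 0)
2054.142(80.0 − T) = 25681 + 291.066 T
164331 − 25681 = 2345.208 T
T = 138650 / 2345.208 = 59.12 °C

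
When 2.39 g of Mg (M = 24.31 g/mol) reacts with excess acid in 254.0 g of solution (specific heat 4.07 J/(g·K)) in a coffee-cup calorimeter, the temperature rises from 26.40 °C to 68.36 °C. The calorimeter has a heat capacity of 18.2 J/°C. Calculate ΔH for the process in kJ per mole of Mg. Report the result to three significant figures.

ΔH = -449 kJ/mol

|ΔT| = |68.36 − 26.40| = 41.96 °C
|q_surr| = (254.0 × 4.07 + 18.2) × 41.96 = 1051.98 × 41.96 = 44140 J
n(Mg) = 2.39 / 24.31 = 0.09831 mol
Temperature rose, so q_rxn = −|q_surr| = -44.14 kJ
ΔH = q_rxn / n = -449.0 kJ/mol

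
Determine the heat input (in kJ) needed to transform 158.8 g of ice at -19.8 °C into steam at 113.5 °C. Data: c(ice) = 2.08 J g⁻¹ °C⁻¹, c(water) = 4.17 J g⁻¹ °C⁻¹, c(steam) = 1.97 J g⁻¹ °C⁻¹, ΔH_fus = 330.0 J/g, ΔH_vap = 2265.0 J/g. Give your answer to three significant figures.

q = 489 kJ

q1 (heat ice -19.8→0.0 °C): 158.8 × 2.08 × 19.8 = 6540 J
q2 (melt at 0 °C): 158.8 × 330.0 = 52404 J
q3 (heat water 0.0→100.0 °C): 158.8 × 4.17 × 100.0 = 66220 J
q4 (vaporize at 100 °C): 158.8 × 2265.0 = 359682 J
q5 (heat steam 100.0→113.5 °C): 158.8 × 1.97 × 13.5 = 4223 J
Total: 6540 + 52404 + 66220 + 359682 + 4223 = 489069 J = 489 kJ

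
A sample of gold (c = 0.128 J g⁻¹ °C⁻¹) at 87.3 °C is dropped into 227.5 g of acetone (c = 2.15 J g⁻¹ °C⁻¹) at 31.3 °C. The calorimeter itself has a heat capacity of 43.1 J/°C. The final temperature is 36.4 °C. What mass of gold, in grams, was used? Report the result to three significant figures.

m = 417 g

q_gained = (227.5 × 2.15 + 43.1) × (36.4 − 31.3) = 2714 J
q_lost = m × 0.128 × (87.3 − 36.4) = 6.5152 m
m = 2714 / 6.5152 = 417 g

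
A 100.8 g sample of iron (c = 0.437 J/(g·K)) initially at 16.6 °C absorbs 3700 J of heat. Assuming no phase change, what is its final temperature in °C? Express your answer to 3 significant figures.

ΔT = q / (m c) = 3700 / (100.8 × 0.437) = 84.00 °C
T_f = 16.6 + 84.00 = 100.60 °C

T_f = 101 °C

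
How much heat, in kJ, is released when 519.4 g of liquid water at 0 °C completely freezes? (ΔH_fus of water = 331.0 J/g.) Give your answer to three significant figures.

q = m × ΔH_fus = 519.4 × 331.0 = 171900 J = 172 kJ

q = 172 kJ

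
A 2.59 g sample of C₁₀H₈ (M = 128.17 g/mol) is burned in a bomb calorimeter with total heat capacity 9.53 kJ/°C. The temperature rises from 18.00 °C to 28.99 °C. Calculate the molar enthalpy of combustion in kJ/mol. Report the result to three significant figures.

ΔT = 28.99 − 18.00 = 10.99 °C
q_cal = C_cal × ΔT = 9.53 × 10.99 = 104.7347 kJ
n = 2.59 / 128.17 = 0.02021 mol
q_rxn = −q_cal = -104.7347 kJ
ΔH = -104.7347 / 0.02021 = -5182 kJ/mol

ΔH = -5180 kJ/mol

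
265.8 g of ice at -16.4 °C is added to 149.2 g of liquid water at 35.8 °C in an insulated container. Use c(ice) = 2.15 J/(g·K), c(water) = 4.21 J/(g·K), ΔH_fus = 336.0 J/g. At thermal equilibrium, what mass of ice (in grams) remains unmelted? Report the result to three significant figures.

Heat to warm all ice to 0 °C: 265.8×2.15×16.4 = 9372.1 J
Heat released by water cooling to 0 °C: 149.2×4.21×35.8 = 22487 J
22487 J < 9372.1 + 265.8×336.0 = 98680.9 J, so not all ice melts; final T = 0 °C.
Heat left for melting: 22487 − 9372.1 = 13114.9 J
Mass melted = 13114.9 / 336.0 = 39.03 g
Ice remaining = 265.8 − 39.03 = 226.77 g

m_ice remaining = 227 g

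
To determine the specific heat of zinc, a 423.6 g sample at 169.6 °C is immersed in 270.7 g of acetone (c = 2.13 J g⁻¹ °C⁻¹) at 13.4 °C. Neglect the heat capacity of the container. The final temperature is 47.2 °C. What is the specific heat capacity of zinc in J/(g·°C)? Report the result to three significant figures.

q_gained = (270.7 × 2.13) × (47.2 − 13.4) = 19490 J
q_lost = 423.6 × c × (169.6 − 47.2) = 51848.64 c
Set equal: c = 19490 / 51848.64 = 0.376 J/(g·°C)

c = 0.376 J/(g·°C)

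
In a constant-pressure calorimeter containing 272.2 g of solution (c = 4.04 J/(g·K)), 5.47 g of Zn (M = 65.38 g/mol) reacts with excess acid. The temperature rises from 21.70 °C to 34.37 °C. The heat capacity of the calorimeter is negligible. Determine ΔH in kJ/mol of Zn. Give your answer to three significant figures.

ΔH = -167 kJ/mol

|ΔT| = |34.37 − 21.70| = 12.67 °C
|q_surr| = (272.2 × 4.04) × 12.67 = 1099.688 × 12.67 = 13930 J
n(Zn) = 5.47 / 65.38 = 0.08366 mol
Temperature rose, so q_rxn = −|q_surr| = -13.93 kJ
ΔH = q_rxn / n = -166.5 kJ/mol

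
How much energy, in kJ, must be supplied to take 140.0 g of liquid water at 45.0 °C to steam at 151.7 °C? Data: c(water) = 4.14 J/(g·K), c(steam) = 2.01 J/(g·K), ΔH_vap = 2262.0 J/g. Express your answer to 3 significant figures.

q1 (heat water 45.0→100.0 °C): 140.0 × 4.14 × 55.0 = 31878 J
q2 (vaporize at 100 °C): 140.0 × 2262.0 = 316680 J
q3 (heat steam 100.0→151.7 °C): 140.0 × 2.01 × 51.7 = 14548 J
Total: 31878 + 316680 + 14548 = 363106 J = 363 kJ

q = 363 kJ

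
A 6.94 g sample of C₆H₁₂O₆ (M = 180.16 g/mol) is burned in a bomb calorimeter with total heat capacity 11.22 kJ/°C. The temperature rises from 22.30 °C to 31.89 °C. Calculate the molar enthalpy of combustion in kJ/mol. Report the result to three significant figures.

ΔT = 31.89 − 22.30 = 9.59 °C
q_cal = C_cal × ΔT = 11.22 × 9.59 = 107.5998 kJ
n = 6.94 / 180.16 = 0.03852 mol
q_rxn = −q_cal = -107.5998 kJ
ΔH = -107.5998 / 0.03852 = -2793 kJ/mol

ΔH = -2790 kJ/mol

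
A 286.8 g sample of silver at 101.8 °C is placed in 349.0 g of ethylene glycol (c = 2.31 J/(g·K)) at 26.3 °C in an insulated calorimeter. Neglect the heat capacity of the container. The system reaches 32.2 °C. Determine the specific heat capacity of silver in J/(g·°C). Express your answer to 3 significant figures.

q_gained = (349.0 × 2.31) × (32.2 − 26.3) = 4757 J
q_lost = 286.8 × c × (101.8 − 32.2) = 19961.28 c
Set equal: c = 4757 / 19961.28 = 0.238 J/(g·°C)

c = 0.238 J/(g·°C)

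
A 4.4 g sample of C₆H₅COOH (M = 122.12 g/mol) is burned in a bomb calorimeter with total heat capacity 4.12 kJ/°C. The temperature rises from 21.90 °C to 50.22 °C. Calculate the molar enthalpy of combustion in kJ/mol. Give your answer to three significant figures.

ΔT = 50.22 − 21.90 = 28.32 °C
q_cal = C_cal × ΔT = 4.12 × 28.32 = 116.6784 kJ
n = 4.4 / 122.12 = 0.03603 mol
q_rxn = −q_cal = -116.6784 kJ
ΔH = -116.6784 / 0.03603 = -3238 kJ/mol

ΔH = -3240 kJ/mol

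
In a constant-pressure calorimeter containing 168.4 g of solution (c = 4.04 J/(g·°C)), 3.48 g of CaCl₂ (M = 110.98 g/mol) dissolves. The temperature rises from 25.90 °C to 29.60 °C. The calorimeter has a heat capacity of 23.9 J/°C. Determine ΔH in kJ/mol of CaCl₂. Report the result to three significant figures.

|ΔT| = |29.60 − 25.90| = 3.70 °C
|q_surr| = (168.4 × 4.04 + 23.9) × 3.70 = 704.236 × 3.70 = 2606 J
n(CaCl₂) = 3.48 / 110.98 = 0.03136 mol
Temperature rose, so q_rxn = −|q_surr| = -2.606 kJ
ΔH = q_rxn / n = -83.10 kJ/mol

ΔH = -83.1 kJ/mol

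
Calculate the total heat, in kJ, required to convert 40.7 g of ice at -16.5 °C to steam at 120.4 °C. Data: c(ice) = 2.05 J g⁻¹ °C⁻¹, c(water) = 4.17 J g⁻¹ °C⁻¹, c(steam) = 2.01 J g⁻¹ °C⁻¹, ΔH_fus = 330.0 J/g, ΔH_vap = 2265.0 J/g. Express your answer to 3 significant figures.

q = 126 kJ

q1 (heat ice -16.5→0.0 °C): 40.7 × 2.05 × 16.5 = 1377 J
q2 (melt at 0 °C): 40.7 × 330.0 = 13431 J
q3 (heat water 0.0→100.0 °C): 40.7 × 4.17 × 100.0 = 16972 J
q4 (vaporize at 100 °C): 40.7 × 2265.0 = 92186 J
q5 (heat steam 100.0→120.4 °C): 40.7 × 2.01 × 20.4 = 1669 J
Total: 1377 + 13431 + 16972 + 92186 + 1669 = 125635 J = 126 kJ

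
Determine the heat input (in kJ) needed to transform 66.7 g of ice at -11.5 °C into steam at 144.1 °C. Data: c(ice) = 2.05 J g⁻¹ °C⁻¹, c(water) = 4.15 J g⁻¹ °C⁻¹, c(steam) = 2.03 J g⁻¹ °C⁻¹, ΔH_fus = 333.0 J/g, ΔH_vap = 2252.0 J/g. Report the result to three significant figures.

q = 208 kJ

q1 (heat ice -11.5→0.0 °C): 66.7 × 2.05 × 11.5 = 1572 J
q2 (melt at 0 °C): 66.7 × 333.0 = 22211 J
q3 (heat water 0.0→100.0 °C): 66.7 × 4.15 × 100.0 = 27681 J
q4 (vaporize at 100 °C): 66.7 × 2252.0 = 150208 J
q5 (heat steam 100.0→144.1 °C): 66.7 × 2.03 × 44.1 = 5971 J
Total: 1572 + 22211 + 27681 + 150208 + 5971 = 207643 J = 208 kJ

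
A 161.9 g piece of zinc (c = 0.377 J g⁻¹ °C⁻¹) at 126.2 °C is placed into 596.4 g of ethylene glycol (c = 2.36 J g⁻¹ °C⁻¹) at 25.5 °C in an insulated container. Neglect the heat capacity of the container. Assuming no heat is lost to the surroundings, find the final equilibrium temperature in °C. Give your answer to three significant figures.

Heat lost by zinc = heat gained by ethylene glycol.
(161.9)(0.377)(126.2 − T) = (596.4)(2.36)(T − 25.5)
61.0363 (126.2 − T) = 1407.504 (T − 25.5)
7702.8 − 61.0363 T = 1407.504 T − 35891
43593.8 = 1468.5403 T
T = 29.69 °C

T_f = 29.7 °C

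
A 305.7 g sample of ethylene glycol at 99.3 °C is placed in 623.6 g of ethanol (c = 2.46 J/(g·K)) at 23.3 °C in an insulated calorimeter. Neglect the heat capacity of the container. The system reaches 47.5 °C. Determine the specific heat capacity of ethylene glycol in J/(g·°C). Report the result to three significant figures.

q_gained = (623.6 × 2.46) × (47.5 − 23.3) = 37120 J
q_lost = 305.7 × c × (99.3 − 47.5) = 15835.26 c
Set equal: c = 37120 / 15835.26 = 2.34 J/(g·°C)

c = 2.34 J/(g·°C)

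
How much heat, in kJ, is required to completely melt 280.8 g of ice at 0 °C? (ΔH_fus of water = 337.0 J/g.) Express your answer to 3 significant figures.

q = m × ΔH_fus = 280.8 × 337.0 = 94630 J = 94.6 kJ

q = 94.6 kJ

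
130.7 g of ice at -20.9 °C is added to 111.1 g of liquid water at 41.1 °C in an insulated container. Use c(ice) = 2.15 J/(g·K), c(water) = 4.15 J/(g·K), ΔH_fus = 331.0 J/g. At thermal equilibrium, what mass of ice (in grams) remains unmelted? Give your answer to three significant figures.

Heat to warm all ice to 0 °C: 130.7×2.15×20.9 = 5873.0 J
Heat released by water cooling to 0 °C: 111.1×4.15×41.1 = 18950 J
18950 J < 5873.0 + 130.7×331.0 = 49134.7 J, so not all ice melts; final T = 0 °C.
Heat left for melting: 18950 − 5873.0 = 13077.0 J
Mass melted = 13077.0 / 331.0 = 39.51 g
Ice remaining = 130.7 − 39.51 = 91.19 g

m_ice remaining = 91.2 g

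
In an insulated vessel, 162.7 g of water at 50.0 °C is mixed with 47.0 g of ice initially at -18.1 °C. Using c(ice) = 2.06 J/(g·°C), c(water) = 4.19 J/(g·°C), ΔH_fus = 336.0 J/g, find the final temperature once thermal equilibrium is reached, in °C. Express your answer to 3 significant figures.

T_f = 18.8 °C

Heat to bring ice to 0 °C and melt it: q₁ = 47.0×2.06×18.1 + 47.0×336.0 = 17544 J
Heat the water can supply cooling to 0 °C: 162.7×4.19×50.0 = 34085.7 J > q₁, so all ice melts.
Energy balance: 162.7×4.19×(50.0 − T) = 17544 + 47.0×4.19×(T − 0)
681.713(50.0 − T) = 17544 + 196.93 T
34085.7 − 17544 = 878.643 T
T = 16541.7 / 878.643 = 18.83 °C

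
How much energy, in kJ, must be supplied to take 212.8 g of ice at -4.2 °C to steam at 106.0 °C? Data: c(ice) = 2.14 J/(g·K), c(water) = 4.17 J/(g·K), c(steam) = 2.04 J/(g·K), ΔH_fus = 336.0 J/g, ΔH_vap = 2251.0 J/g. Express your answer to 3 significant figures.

q1 (heat ice -4.2→0.0 °C): 212.8 × 2.14 × 4.2 = 1913 J
q2 (melt at 0 °C): 212.8 × 336.0 = 71501 J
q3 (heat water 0.0→100.0 °C): 212.8 × 4.17 × 100.0 = 88738 J
q4 (vaporize at 100 °C): 212.8 × 2251.0 = 479013 J
q5 (heat steam 100.0→106.0 °C): 212.8 × 2.04 × 6.0 = 2605 J
Total: 1913 + 71501 + 88738 + 479013 + 2605 = 643770 J = 644 kJ

q = 644 kJ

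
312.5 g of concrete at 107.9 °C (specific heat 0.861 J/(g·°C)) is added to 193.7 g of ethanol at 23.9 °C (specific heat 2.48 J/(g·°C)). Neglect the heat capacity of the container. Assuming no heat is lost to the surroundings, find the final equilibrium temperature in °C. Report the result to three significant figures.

T_f = 54.1 °C

Heat lost by concrete = heat gained by ethanol.
(312.5)(0.861)(107.9 − T) = (193.7)(2.48)(T − 23.9)
269.0625 (107.9 − T) = 480.376 (T − 23.9)
29032 − 269.0625 T = 480.376 T − 11481
40513 = 749.4385 T
T = 54.06 °C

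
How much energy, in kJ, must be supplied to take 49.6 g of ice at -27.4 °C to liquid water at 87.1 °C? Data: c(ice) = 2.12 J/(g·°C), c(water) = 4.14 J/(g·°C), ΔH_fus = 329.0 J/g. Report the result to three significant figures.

q1 (heat ice -27.4→0.0 °C): 49.6 × 2.12 × 27.4 = 2881 J
q2 (melt at 0 °C): 49.6 × 329.0 = 16318 J
q3 (heat water 0.0→87.1 °C): 49.6 × 4.14 × 87.1 = 17885 J
Total: 2881 + 16318 + 17885 = 37084 J = 37.1 kJ

q = 37.1 kJ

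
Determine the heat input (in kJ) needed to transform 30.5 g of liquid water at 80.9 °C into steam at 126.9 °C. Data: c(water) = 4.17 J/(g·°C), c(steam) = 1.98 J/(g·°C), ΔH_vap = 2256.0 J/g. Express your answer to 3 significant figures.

q1 (heat water 80.9→100.0 °C): 30.5 × 4.17 × 19.1 = 2429 J
q2 (vaporize at 100 °C): 30.5 × 2256.0 = 68808 J
q3 (heat steam 100.0→126.9 °C): 30.5 × 1.98 × 26.9 = 1624 J
Total: 2429 + 68808 + 1624 = 72861 J = 72.9 kJ

q = 72.9 kJ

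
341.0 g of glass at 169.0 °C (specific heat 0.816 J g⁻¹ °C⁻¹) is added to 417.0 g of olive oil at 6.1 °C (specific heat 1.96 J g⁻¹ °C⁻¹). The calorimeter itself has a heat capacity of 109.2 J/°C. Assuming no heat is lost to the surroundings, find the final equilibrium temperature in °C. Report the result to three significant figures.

T_f = 43.7 °C

Heat lost by glass = heat gained by olive oil + calorimeter.
(341.0)(0.816)(169.0 − T) = [(417.0)(1.96) + 109.2](T − 6.1)
278.256 (169.0 − T) = 926.52 (T − 6.1)
47025 − 278.256 T = 926.52 T − 5651.8
52676.8 = 1204.776 T
T = 43.72 °C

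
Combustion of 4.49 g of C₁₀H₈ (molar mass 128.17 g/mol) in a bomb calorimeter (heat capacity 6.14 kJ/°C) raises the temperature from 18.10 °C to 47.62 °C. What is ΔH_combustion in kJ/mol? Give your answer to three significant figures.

ΔT = 47.62 − 18.10 = 29.52 °C
q_cal = C_cal × ΔT = 6.14 × 29.52 = 181.2528 kJ
n = 4.49 / 128.17 = 0.03503 mol
q_rxn = −q_cal = -181.2528 kJ
ΔH = -181.2528 / 0.03503 = -5174 kJ/mol

ΔH = -5170 kJ/mol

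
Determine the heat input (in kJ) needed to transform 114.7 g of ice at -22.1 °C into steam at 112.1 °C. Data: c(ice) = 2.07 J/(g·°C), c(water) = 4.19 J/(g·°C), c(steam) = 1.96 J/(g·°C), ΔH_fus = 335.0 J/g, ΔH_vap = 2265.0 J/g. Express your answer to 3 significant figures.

q = 354 kJ

q1 (heat ice -22.1→0.0 °C): 114.7 × 2.07 × 22.1 = 5247 J
q2 (melt at 0 °C): 114.7 × 335.0 = 38425 J
q3 (heat water 0.0→100.0 °C): 114.7 × 4.19 × 100.0 = 48059 J
q4 (vaporize at 100 °C): 114.7 × 2265.0 = 259796 J
q5 (heat steam 100.0→112.1 °C): 114.7 × 1.96 × 12.1 = 2720 J
Total: 5247 + 38425 + 48059 + 259796 + 2720 = 354247 J = 354 kJ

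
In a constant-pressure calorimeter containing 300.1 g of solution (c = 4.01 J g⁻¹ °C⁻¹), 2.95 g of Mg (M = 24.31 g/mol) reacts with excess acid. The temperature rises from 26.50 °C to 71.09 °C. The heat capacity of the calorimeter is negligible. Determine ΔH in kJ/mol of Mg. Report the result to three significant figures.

|ΔT| = |71.09 − 26.50| = 44.59 °C
|q_surr| = (300.1 × 4.01) × 44.59 = 1203.401 × 44.59 = 53660 J
n(Mg) = 2.95 / 24.31 = 0.1213 mol
Temperature rose, so q_rxn = −|q_surr| = -53.66 kJ
ΔH = q_rxn / n = -442.4 kJ/mol

ΔH = -442 kJ/mol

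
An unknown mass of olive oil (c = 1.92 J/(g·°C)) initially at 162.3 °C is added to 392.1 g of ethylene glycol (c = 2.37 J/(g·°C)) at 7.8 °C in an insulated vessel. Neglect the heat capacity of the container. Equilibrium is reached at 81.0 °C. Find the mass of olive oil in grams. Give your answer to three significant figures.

q_gained = (392.1 × 2.37) × (81.0 − 7.8) = 68020 J
q_lost = m × 1.92 × (162.3 − 81.0) = 156.096 m
m = 68020 / 156.096 = 436 g

m = 436 g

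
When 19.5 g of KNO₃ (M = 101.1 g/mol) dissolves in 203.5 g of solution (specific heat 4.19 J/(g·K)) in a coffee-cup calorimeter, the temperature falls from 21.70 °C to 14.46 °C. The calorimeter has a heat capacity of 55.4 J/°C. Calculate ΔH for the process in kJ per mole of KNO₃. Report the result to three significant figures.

ΔH = 34.1 kJ/mol

|ΔT| = |14.46 − 21.70| = 7.24 °C
|q_surr| = (203.5 × 4.19 + 55.4) × 7.24 = 908.065 × 7.24 = 6574 J
n(KNO₃) = 19.5 / 101.1 = 0.1929 mol
Temperature fell, so q_rxn = +|q_surr| = 6.574 kJ
ΔH = q_rxn / n = 34.08 kJ/mol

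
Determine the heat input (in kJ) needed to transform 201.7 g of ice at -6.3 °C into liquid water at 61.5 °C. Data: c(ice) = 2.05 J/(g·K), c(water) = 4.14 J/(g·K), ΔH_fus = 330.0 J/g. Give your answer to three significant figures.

q = 121 kJ

q1 (heat ice -6.3→0.0 °C): 201.7 × 2.05 × 6.3 = 2605 J
q2 (melt at 0 °C): 201.7 × 330.0 = 66561 J
q3 (heat water 0.0→61.5 °C): 201.7 × 4.14 × 61.5 = 51355 J
Total: 2605 + 66561 + 51355 = 120521 J = 121 kJ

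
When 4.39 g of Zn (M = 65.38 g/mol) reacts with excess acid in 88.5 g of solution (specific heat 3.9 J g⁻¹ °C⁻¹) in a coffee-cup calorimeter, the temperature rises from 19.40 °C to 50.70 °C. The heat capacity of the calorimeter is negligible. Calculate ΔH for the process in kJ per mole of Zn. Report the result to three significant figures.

ΔH = -161 kJ/mol

|ΔT| = |50.70 − 19.40| = 31.30 °C
|q_surr| = (88.5 × 3.9) × 31.30 = 345.15 × 31.30 = 10800 J
n(Zn) = 4.39 / 65.38 = 0.06715 mol
Temperature rose, so q_rxn = −|q_surr| = -10.80 kJ
ΔH = q_rxn / n = -160.8 kJ/mol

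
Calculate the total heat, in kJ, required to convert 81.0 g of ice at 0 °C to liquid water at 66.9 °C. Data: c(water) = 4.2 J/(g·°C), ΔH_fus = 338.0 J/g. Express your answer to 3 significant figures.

q = 50.1 kJ

q1 (melt at 0 °C): 81.0 × 338.0 = 27378 J
q2 (heat water 0.0→66.9 °C): 81.0 × 4.2 × 66.9 = 22759 J
Total: 27378 + 22759 = 50137 J = 50.1 kJ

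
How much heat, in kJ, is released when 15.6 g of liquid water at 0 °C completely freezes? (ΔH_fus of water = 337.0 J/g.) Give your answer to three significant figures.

q = 5.26 kJ

q = m × ΔH_fus = 15.6 × 337.0 = 5257 J = 5.26 kJ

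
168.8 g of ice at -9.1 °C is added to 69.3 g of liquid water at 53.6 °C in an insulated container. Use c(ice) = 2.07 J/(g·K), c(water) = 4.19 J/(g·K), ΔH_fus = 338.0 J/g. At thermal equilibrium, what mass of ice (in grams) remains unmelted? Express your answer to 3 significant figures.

Heat to warm all ice to 0 °C: 168.8×2.07×9.1 = 3179.7 J
Heat released by water cooling to 0 °C: 69.3×4.19×53.6 = 15564 J
15564 J < 3179.7 + 168.8×338.0 = 60234.1 J, so not all ice melts; final T = 0 °C.
Heat left for melting: 15564 − 3179.7 = 12384.3 J
Mass melted = 12384.3 / 338.0 = 36.64 g
Ice remaining = 168.8 − 36.64 = 132.16 g

m_ice remaining = 132 g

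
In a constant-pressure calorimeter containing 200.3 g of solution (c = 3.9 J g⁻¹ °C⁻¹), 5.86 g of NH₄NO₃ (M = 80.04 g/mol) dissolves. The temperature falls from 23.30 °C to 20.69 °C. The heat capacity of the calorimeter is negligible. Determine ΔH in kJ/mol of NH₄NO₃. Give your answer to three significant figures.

|ΔT| = |20.69 − 23.30| = 2.61 °C
|q_surr| = (200.3 × 3.9) × 2.61 = 781.17 × 2.61 = 2038.9 J
n(NH₄NO₃) = 5.86 / 80.04 = 0.073213 mol
Temperature fell, so q_rxn = +|q_surr| = 2.0389 kJ
ΔH = q_rxn / n = 27.849 kJ/mol

ΔH = 27.8 kJ/mol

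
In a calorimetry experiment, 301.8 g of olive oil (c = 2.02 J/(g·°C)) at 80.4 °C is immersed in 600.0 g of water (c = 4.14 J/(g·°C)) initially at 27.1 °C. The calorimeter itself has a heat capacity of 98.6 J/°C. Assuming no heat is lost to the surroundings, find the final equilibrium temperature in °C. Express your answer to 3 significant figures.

Heat lost by olive oil = heat gained by water + calorimeter.
(301.8)(2.02)(80.4 − T) = [(600.0)(4.14) + 98.6](T − 27.1)
609.636 (80.4 − T) = 2582.6 (T − 27.1)
49015 − 609.636 T = 2582.6 T − 69988
119003 = 3192.236 T
T = 37.28 °C

T_f = 37.3 °C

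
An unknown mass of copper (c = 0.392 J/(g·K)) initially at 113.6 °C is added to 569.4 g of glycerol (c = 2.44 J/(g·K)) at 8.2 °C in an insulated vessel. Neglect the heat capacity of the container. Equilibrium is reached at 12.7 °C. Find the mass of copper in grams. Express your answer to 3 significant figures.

q_gained = (569.4 × 2.44) × (12.7 − 8.2) = 6252 J
q_lost = m × 0.392 × (113.6 − 12.7) = 39.5528 m
m = 6252 / 39.5528 = 158 g

m = 158 g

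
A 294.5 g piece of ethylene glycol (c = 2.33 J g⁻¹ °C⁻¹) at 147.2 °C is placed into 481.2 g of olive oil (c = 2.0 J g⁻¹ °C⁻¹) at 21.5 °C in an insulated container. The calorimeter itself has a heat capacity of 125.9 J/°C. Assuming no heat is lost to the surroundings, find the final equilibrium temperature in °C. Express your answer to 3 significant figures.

Heat lost by ethylene glycol = heat gained by olive oil + calorimeter.
(294.5)(2.33)(147.2 − T) = [(481.2)(2.0) + 125.9](T − 21.5)
686.185 (147.2 − T) = 1088.3 (T − 21.5)
101010 − 686.185 T = 1088.3 T − 23398
124408 = 1774.485 T
T = 70.11 °C

T_f = 70.1 °C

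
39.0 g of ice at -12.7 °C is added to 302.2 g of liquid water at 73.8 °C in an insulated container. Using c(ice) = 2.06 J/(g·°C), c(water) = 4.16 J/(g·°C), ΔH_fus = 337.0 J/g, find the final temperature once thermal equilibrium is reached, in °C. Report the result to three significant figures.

Heat to bring ice to 0 °C and melt it: q₁ = 39.0×2.06×12.7 + 39.0×337.0 = 14163 J
Heat the water can supply cooling to 0 °C: 302.2×4.16×73.8 = 92777.8 J > q₁, so all ice melts.
Energy balance: 302.2×4.16×(73.8 − T) = 14163 + 39.0×4.16×(T − 0)
1257.152(73.8 − T) = 14163 + 162.24 T
92777.8 − 14163 = 1419.392 T
T = 78614.8 / 1419.392 = 55.39 °C

T_f = 55.4 °C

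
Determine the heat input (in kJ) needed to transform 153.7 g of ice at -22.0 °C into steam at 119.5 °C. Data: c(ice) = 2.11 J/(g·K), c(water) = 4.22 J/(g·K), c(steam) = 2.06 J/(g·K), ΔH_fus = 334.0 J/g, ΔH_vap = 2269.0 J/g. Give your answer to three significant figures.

q = 478 kJ

q1 (heat ice -22.0→0.0 °C): 153.7 × 2.11 × 22.0 = 7135 J
q2 (melt at 0 °C): 153.7 × 334.0 = 51336 J
q3 (heat water 0.0→100.0 °C): 153.7 × 4.22 × 100.0 = 64861 J
q4 (vaporize at 100 °C): 153.7 × 2269.0 = 348745 J
q5 (heat steam 100.0→119.5 °C): 153.7 × 2.06 × 19.5 = 6174 J
Total: 7135 + 51336 + 64861 + 348745 + 6174 = 478251 J = 478 kJ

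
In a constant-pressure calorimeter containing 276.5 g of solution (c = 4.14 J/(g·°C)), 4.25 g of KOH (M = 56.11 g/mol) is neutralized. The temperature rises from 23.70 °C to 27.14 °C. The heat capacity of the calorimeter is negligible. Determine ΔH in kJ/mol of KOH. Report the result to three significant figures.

ΔH = -52.0 kJ/mol

|ΔT| = |27.14 − 23.70| = 3.44 °C
|q_surr| = (276.5 × 4.14) × 3.44 = 1144.71 × 3.44 = 3938 J
n(KOH) = 4.25 / 56.11 = 0.07574 mol
Temperature rose, so q_rxn = −|q_surr| = -3.938 kJ
ΔH = q_rxn / n = -51.99 kJ/mol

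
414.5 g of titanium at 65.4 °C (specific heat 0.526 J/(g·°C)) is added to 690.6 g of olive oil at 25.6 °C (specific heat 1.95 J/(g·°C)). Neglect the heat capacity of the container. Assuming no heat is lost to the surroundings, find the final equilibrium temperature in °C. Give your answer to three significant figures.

T_f = 31.1 °C

Heat lost by titanium = heat gained by olive oil.
(414.5)(0.526)(65.4 − T) = (690.6)(1.95)(T − 25.6)
218.027 (65.4 − T) = 1346.67 (T − 25.6)
14259 − 218.027 T = 1346.67 T − 34475
48734 = 1564.697 T
T = 31.146 °C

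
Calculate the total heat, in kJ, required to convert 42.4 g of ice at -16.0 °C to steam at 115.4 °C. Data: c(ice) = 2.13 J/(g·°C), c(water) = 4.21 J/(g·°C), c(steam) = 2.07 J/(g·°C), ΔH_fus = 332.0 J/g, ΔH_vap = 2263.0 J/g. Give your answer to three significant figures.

q = 131 kJ

q1 (heat ice -16.0→0.0 °C): 42.4 × 2.13 × 16.0 = 1445 J
q2 (melt at 0 °C): 42.4 × 332.0 = 14077 J
q3 (heat water 0.0→100.0 °C): 42.4 × 4.21 × 100.0 = 17850 J
q4 (vaporize at 100 °C): 42.4 × 2263.0 = 95951 J
q5 (heat steam 100.0→115.4 °C): 42.4 × 2.07 × 15.4 = 1352 J
Total: 1445 + 14077 + 17850 + 95951 + 1352 = 130675 J = 131 kJ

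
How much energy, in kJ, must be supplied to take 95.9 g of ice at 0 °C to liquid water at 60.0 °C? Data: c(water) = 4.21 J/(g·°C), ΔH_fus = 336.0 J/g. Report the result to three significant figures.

q1 (melt at 0 °C): 95.9 × 336.0 = 32222 J
q2 (heat water 0.0→60.0 °C): 95.9 × 4.21 × 60.0 = 24224 J
Total: 32222 + 24224 = 56446 J = 56.4 kJ

q = 56.4 kJ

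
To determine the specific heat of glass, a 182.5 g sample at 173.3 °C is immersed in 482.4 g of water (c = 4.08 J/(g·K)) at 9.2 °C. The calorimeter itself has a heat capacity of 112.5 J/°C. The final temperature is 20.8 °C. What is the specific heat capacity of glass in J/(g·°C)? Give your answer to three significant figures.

q_gained = (482.4 × 4.08 + 112.5) × (20.8 − 9.2) = 24140 J
q_lost = 182.5 × c × (173.3 − 20.8) = 27831.25 c
Set equal: c = 24140 / 27831.25 = 0.867 J/(g·°C)

c = 0.867 J/(g·°C)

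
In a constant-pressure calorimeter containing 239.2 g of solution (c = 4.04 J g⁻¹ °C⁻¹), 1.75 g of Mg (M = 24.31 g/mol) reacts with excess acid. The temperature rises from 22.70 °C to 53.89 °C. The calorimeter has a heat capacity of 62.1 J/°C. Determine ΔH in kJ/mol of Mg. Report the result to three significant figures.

|ΔT| = |53.89 − 22.70| = 31.19 °C
|q_surr| = (239.2 × 4.04 + 62.1) × 31.19 = 1028.468 × 31.19 = 32080 J
n(Mg) = 1.75 / 24.31 = 0.07199 mol
Temperature rose, so q_rxn = −|q_surr| = -32.08 kJ
ΔH = q_rxn / n = -445.6 kJ/mol

ΔH = -446 kJ/mol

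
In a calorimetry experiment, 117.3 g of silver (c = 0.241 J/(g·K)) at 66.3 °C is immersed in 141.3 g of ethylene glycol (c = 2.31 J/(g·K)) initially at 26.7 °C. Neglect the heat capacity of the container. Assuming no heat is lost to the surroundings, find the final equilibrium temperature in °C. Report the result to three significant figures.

Heat lost by silver = heat gained by ethylene glycol.
(117.3)(0.241)(66.3 − T) = (141.3)(2.31)(T − 26.7)
28.2693 (66.3 − T) = 326.403 (T − 26.7)
1874.3 − 28.2693 T = 326.403 T − 8715.0
10589.3 = 354.6723 T
T = 29.86 °C

T_f = 29.9 °C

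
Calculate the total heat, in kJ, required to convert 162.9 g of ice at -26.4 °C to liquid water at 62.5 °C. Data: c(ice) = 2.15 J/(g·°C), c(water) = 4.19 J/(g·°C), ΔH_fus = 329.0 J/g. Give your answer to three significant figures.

q = 105 kJ

q1 (heat ice -26.4→0.0 °C): 162.9 × 2.15 × 26.4 = 9246 J
q2 (melt at 0 °C): 162.9 × 329.0 = 53594 J
q3 (heat water 0.0→62.5 °C): 162.9 × 4.19 × 62.5 = 42659 J
Total: 9246 + 53594 + 42659 = 105499 J = 105 kJ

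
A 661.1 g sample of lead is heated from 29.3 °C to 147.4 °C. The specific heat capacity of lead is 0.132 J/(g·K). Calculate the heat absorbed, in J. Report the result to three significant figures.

q = m c ΔT = 661.1 × 0.132 × (147.4 − 29.3)
q = 661.1 × 0.132 × 118.1 = 10310 J

q = 10300 J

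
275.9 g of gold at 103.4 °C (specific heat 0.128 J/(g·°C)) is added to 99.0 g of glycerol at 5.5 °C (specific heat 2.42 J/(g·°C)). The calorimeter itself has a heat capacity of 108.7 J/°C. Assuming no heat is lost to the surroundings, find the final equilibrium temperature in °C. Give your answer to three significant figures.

T_f = 14.5 °C

Heat lost by gold = heat gained by glycerol + calorimeter.
(275.9)(0.128)(103.4 − T) = [(99.0)(2.42) + 108.7](T − 5.5)
35.3152 (103.4 − T) = 348.28 (T − 5.5)
3651.6 − 35.3152 T = 348.28 T − 1915.5
5567.1 = 383.5952 T
T = 14.51 °C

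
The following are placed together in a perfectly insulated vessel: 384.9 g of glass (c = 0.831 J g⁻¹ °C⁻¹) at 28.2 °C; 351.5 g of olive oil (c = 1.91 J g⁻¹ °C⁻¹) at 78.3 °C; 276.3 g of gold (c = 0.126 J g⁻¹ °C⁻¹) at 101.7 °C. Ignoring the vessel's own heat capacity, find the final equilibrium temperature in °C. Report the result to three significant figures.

Σ mᵢcᵢ(T − Tᵢ) = 0  ⇒  T = Σ mᵢcᵢTᵢ / Σ mᵢcᵢ
Σ mᵢcᵢ = 384.9×0.831 + 351.5×1.91 + 276.3×0.126 = 1026.0307
Σ mᵢcᵢTᵢ = 319.8519×28.2 + 671.365×78.3 + 34.8138×101.7 = 65128
T = 65128 / 1026.0307 = 63.48 °C

T_f = 63.5 °C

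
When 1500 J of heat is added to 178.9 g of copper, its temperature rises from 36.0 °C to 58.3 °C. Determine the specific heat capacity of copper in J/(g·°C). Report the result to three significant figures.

c = q / (m ΔT) = 1500 / (178.9 × 22.3)
c = 1500 / 3989.47 = 0.376 J/(g·°C)

c = 0.376 J/(g·°C)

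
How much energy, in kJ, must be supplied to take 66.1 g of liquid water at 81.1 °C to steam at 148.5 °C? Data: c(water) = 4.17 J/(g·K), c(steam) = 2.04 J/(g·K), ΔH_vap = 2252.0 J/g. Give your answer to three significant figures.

q1 (heat water 81.1→100.0 °C): 66.1 × 4.17 × 18.9 = 5210 J
q2 (vaporize at 100 °C): 66.1 × 2252.0 = 148857 J
q3 (heat steam 100.0→148.5 °C): 66.1 × 2.04 × 48.5 = 6540 J
Total: 5210 + 148857 + 6540 = 160607 J = 161 kJ

q = 161 kJ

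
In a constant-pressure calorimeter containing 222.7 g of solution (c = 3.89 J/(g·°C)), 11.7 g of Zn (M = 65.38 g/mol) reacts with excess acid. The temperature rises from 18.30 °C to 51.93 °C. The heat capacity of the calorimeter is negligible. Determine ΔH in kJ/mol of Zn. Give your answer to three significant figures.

|ΔT| = |51.93 − 18.30| = 33.63 °C
|q_surr| = (222.7 × 3.89) × 33.63 = 866.303 × 33.63 = 29130 J
n(Zn) = 11.7 / 65.38 = 0.1790 mol
Temperature rose, so q_rxn = −|q_surr| = -29.13 kJ
ΔH = q_rxn / n = -162.7 kJ/mol

ΔH = -163 kJ/mol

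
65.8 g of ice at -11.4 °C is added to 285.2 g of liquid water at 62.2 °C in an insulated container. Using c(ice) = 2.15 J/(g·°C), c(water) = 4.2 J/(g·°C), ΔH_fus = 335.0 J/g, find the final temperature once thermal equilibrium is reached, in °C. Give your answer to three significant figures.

Heat to bring ice to 0 °C and melt it: q₁ = 65.8×2.15×11.4 + 65.8×335.0 = 23656 J
Heat the water can supply cooling to 0 °C: 285.2×4.2×62.2 = 74505.6 J > q₁, so all ice melts.
Energy balance: 285.2×4.2×(62.2 − T) = 23656 + 65.8×4.2×(T − 0)
1197.84(62.2 − T) = 23656 + 276.36 T
74505.6 − 23656 = 1474.20 T
T = 50849.6 / 1474.20 = 34.49 °C

T_f = 34.5 °C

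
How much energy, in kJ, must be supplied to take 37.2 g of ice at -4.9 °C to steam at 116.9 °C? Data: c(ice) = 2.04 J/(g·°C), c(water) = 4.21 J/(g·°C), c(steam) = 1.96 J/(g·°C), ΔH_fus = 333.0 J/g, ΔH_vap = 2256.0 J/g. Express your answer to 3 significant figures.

q1 (heat ice -4.9→0.0 °C): 37.2 × 2.04 × 4.9 = 372 J
q2 (melt at 0 °C): 37.2 × 333.0 = 12388 J
q3 (heat water 0.0→100.0 °C): 37.2 × 4.21 × 100.0 = 15661 J
q4 (vaporize at 100 °C): 37.2 × 2256.0 = 83923 J
q5 (heat steam 100.0→116.9 °C): 37.2 × 1.96 × 16.9 = 1232 J
Total: 372 + 12388 + 15661 + 83923 + 1232 = 113576 J = 114 kJ

q = 114 kJ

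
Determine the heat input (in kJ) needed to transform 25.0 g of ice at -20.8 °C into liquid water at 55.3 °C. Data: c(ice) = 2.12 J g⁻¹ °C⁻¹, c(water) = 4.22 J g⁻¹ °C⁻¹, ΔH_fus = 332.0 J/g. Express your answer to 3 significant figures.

q = 15.2 kJ

q1 (heat ice -20.8→0.0 °C): 25.0 × 2.12 × 20.8 = 1102 J
q2 (melt at 0 °C): 25.0 × 332.0 = 8300 J
q3 (heat water 0.0→55.3 °C): 25.0 × 4.22 × 55.3 = 5834 J
Total: 1102 + 8300 + 5834 = 15236 J = 15.2 kJ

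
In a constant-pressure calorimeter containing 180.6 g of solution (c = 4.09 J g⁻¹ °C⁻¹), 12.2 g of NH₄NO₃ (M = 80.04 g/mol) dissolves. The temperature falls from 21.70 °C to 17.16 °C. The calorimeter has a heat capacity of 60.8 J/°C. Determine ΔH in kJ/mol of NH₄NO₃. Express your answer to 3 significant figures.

|ΔT| = |17.16 − 21.70| = 4.54 °C
|q_surr| = (180.6 × 4.09 + 60.8) × 4.54 = 799.454 × 4.54 = 3630 J
n(NH₄NO₃) = 12.2 / 80.04 = 0.1524 mol
Temperature fell, so q_rxn = +|q_surr| = 3.630 kJ
ΔH = q_rxn / n = 23.82 kJ/mol

ΔH = 23.8 kJ/mol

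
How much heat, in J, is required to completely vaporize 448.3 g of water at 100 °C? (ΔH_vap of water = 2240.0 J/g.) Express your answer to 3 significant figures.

q = m × ΔH_vap = 448.3 × 2240.0 = 1004000 J

q = 1000000 J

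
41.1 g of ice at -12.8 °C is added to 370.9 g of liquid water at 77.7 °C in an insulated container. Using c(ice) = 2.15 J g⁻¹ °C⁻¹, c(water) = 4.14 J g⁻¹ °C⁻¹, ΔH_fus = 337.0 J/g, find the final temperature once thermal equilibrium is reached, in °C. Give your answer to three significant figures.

Heat to bring ice to 0 °C and melt it: q₁ = 41.1×2.15×12.8 + 41.1×337.0 = 14982 J
Heat the water can supply cooling to 0 °C: 370.9×4.14×77.7 = 119310 J > q₁, so all ice melts.
Energy balance: 370.9×4.14×(77.7 − T) = 14982 + 41.1×4.14×(T − 0)
1535.526(77.7 − T) = 14982 + 170.154 T
119310 − 14982 = 1705.680 T
T = 104328 / 1705.680 = 61.17 °C

T_f = 61.2 °C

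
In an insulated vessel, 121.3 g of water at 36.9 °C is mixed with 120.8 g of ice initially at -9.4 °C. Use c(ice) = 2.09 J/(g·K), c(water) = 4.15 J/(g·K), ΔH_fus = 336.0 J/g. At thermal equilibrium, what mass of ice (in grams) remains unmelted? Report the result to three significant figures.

Heat to warm all ice to 0 °C: 120.8×2.09×9.4 = 2373.2 J
Heat released by water cooling to 0 °C: 121.3×4.15×36.9 = 18575 J
18575 J < 2373.2 + 120.8×336.0 = 42962.0 J, so not all ice melts; final T = 0 °C.
Heat left for melting: 18575 − 2373.2 = 16201.8 J
Mass melted = 16201.8 / 336.0 = 48.22 g
Ice remaining = 120.8 − 48.22 = 72.58 g

m_ice remaining = 72.6 g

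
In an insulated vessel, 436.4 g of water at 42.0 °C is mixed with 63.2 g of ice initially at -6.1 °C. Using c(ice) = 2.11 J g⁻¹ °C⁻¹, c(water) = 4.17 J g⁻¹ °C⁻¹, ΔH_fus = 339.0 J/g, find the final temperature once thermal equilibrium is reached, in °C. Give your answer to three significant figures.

Heat to bring ice to 0 °C and melt it: q₁ = 63.2×2.11×6.1 + 63.2×339.0 = 22238 J
Heat the water can supply cooling to 0 °C: 436.4×4.17×42.0 = 76431.1 J > q₁, so all ice melts.
Energy balance: 436.4×4.17×(42.0 − T) = 22238 + 63.2×4.17×(T − 0)
1819.788(42.0 − T) = 22238 + 263.544 T
76431.1 − 22238 = 2083.332 T
T = 54193.1 / 2083.332 = 26.01 °C

T_f = 26.0 °C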